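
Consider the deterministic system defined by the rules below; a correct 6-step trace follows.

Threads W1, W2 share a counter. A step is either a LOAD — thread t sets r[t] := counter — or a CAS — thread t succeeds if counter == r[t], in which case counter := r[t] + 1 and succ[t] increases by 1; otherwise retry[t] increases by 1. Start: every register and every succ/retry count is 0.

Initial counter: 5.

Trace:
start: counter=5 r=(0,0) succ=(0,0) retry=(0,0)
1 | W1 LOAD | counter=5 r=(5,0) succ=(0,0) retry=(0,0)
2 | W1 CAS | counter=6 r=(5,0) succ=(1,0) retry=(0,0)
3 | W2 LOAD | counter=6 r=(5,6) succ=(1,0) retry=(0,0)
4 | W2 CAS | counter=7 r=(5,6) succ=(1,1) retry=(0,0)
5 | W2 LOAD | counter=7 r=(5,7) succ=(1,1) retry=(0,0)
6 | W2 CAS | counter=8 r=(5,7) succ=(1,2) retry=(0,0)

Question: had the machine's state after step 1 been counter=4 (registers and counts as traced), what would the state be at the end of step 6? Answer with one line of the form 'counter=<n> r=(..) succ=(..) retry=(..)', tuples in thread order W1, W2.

counter=6 r=(5,5) succ=(0,2) retry=(1,0)

state after step 1 := counter=4 r=(5,0) succ=(0,0) retry=(0,0)
2 | W1 CAS | counter=4 r=(5,0) succ=(0,0) retry=(1,0)
3 | W2 LOAD | counter=4 r=(5,4) succ=(0,0) retry=(1,0)
4 | W2 CAS | counter=5 r=(5,4) succ=(0,1) retry=(1,0)
5 | W2 LOAD | counter=5 r=(5,5) succ=(0,1) retry=(1,0)
6 | W2 CAS | counter=6 r=(5,5) succ=(0,2) retry=(1,0)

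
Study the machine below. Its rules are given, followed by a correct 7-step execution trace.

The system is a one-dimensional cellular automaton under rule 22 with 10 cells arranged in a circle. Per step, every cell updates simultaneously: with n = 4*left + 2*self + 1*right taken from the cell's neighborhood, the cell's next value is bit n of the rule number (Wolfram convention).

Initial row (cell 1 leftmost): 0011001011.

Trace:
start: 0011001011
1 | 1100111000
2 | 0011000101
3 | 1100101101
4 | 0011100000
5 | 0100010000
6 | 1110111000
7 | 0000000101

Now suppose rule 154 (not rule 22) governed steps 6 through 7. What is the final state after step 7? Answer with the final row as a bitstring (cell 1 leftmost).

0000000101

(re-executing steps 6..7 under rule 154; state before step 6: 0100010000)
6 | 1010101000
7 | 0000000101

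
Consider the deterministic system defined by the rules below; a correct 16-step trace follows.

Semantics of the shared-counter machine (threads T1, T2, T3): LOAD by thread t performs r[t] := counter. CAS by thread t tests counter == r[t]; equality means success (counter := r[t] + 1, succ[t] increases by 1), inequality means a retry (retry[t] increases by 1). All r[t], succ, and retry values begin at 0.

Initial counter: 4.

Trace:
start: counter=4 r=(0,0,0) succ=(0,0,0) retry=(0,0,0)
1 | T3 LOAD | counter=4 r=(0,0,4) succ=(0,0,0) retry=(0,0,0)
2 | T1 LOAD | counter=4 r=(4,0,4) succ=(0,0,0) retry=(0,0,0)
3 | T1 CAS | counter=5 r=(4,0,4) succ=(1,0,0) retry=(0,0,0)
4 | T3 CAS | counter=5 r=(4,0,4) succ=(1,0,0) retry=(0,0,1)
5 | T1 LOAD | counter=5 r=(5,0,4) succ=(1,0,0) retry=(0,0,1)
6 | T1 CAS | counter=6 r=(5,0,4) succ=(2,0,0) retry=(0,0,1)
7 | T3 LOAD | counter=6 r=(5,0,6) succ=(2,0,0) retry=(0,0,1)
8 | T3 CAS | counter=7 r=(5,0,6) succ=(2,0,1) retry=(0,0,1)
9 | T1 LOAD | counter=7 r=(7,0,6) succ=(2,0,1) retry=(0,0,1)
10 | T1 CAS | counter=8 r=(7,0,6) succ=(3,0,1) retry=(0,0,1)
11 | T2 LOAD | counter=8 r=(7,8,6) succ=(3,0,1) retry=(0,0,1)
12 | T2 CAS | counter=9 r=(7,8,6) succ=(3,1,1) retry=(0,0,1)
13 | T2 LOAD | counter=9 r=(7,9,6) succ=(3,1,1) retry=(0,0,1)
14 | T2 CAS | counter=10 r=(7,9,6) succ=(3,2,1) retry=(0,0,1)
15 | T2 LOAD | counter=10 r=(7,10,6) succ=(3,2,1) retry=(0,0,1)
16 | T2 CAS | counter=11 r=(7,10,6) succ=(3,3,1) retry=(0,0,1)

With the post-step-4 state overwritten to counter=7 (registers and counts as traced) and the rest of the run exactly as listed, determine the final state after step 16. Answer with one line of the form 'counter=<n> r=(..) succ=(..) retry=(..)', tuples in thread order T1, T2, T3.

counter=13 r=(9,12,8) succ=(3,3,1) retry=(0,0,1)

state after step 4 := counter=7 r=(4,0,4) succ=(1,0,0) retry=(0,0,1)
5 | T1 LOAD | counter=7 r=(7,0,4) succ=(1,0,0) retry=(0,0,1)
6 | T1 CAS | counter=8 r=(7,0,4) succ=(2,0,0) retry=(0,0,1)
7 | T3 LOAD | counter=8 r=(7,0,8) succ=(2,0,0) retry=(0,0,1)
8 | T3 CAS | counter=9 r=(7,0,8) succ=(2,0,1) retry=(0,0,1)
9 | T1 LOAD | counter=9 r=(9,0,8) succ=(2,0,1) retry=(0,0,1)
10 | T1 CAS | counter=10 r=(9,0,8) succ=(3,0,1) retry=(0,0,1)
11 | T2 LOAD | counter=10 r=(9,10,8) succ=(3,0,1) retry=(0,0,1)
12 | T2 CAS | counter=11 r=(9,10,8) succ=(3,1,1) retry=(0,0,1)
13 | T2 LOAD | counter=11 r=(9,11,8) succ=(3,1,1) retry=(0,0,1)
14 | T2 CAS | counter=12 r=(9,11,8) succ=(3,2,1) retry=(0,0,1)
15 | T2 LOAD | counter=12 r=(9,12,8) succ=(3,2,1) retry=(0,0,1)
16 | T2 CAS | counter=13 r=(9,12,8) succ=(3,3,1) retry=(0,0,1)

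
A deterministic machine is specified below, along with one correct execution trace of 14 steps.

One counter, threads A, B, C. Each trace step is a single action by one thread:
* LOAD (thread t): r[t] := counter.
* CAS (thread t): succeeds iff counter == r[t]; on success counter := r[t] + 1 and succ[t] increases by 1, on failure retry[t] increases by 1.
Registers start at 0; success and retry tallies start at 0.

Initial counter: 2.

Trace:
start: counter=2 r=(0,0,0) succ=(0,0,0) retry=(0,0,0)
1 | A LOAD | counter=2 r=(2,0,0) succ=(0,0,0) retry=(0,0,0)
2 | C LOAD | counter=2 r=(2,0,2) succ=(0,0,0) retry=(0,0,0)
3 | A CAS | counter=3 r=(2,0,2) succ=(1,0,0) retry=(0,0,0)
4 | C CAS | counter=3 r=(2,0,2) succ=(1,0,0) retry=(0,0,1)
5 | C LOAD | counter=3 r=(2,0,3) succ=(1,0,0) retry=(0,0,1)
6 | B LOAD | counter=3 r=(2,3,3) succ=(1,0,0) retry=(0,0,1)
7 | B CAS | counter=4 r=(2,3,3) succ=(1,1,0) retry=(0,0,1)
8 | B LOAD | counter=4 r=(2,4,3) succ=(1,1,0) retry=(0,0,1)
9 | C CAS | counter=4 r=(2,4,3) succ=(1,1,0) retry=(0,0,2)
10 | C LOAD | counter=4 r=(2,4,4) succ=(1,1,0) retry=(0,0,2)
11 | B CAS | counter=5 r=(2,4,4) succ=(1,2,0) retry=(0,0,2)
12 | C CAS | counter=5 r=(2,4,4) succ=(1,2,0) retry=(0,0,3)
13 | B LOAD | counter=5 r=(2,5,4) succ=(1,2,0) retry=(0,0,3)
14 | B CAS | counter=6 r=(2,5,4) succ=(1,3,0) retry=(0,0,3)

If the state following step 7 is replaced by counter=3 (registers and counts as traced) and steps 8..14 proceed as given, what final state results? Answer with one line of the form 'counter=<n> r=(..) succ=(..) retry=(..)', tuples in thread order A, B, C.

counter=6 r=(2,5,4) succ=(1,2,2) retry=(0,1,1)

state after step 7 := counter=3 r=(2,3,3) succ=(1,1,0) retry=(0,0,1)
8 | B LOAD | counter=3 r=(2,3,3) succ=(1,1,0) retry=(0,0,1)
9 | C CAS | counter=4 r=(2,3,3) succ=(1,1,1) retry=(0,0,1)
10 | C LOAD | counter=4 r=(2,3,4) succ=(1,1,1) retry=(0,0,1)
11 | B CAS | counter=4 r=(2,3,4) succ=(1,1,1) retry=(0,1,1)
12 | C CAS | counter=5 r=(2,3,4) succ=(1,1,2) retry=(0,1,1)
13 | B LOAD | counter=5 r=(2,5,4) succ=(1,1,2) retry=(0,1,1)
14 | B CAS | counter=6 r=(2,5,4) succ=(1,2,2) retry=(0,1,1)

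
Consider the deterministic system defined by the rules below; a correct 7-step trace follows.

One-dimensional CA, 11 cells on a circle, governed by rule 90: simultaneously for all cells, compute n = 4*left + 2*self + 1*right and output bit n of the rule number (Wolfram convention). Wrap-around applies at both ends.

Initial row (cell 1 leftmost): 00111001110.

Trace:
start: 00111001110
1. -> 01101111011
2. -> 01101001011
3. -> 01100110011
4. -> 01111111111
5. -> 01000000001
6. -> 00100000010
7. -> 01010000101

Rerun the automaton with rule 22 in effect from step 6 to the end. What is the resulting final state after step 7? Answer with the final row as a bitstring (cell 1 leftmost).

00010000100

(re-executing steps 6..7 under rule 22; state before step 6: 01000000001)
6. -> 01100000011
7. -> 00010000100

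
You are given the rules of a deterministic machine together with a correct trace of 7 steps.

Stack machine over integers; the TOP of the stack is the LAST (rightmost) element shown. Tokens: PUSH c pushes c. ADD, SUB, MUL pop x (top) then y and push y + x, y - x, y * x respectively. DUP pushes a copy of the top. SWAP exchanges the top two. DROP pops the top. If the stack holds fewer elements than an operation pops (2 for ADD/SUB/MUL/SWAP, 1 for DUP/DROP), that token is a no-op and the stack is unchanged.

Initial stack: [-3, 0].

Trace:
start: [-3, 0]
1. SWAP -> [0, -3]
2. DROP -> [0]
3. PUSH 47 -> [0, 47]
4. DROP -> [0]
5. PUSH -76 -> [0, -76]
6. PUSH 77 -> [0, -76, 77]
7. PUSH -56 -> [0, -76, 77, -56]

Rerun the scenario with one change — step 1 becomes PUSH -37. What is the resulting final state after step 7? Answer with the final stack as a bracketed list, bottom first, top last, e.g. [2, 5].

[-3, 0, -76, 77, -56]

(re-executing from step 1 with the substitution; state before step 1: [-3, 0])
1. PUSH -37 -> [-3, 0, -37]
2. DROP -> [-3, 0]
3. PUSH 47 -> [-3, 0, 47]
4. DROP -> [-3, 0]
5. PUSH -76 -> [-3, 0, -76]
6. PUSH 77 -> [-3, 0, -76, 77]
7. PUSH -56 -> [-3, 0, -76, 77, -56]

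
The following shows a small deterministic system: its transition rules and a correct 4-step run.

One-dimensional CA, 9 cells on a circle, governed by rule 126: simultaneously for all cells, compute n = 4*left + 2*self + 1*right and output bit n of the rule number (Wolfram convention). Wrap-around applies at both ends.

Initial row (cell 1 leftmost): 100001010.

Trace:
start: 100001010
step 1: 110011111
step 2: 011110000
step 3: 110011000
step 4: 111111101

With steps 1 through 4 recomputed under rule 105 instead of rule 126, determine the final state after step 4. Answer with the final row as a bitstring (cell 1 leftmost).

011110010

(re-executing steps 1..4 under rule 105; state before step 1: 100001010)
step 1: 001100101
step 2: 001100010
step 3: 101101000
step 4: 011110010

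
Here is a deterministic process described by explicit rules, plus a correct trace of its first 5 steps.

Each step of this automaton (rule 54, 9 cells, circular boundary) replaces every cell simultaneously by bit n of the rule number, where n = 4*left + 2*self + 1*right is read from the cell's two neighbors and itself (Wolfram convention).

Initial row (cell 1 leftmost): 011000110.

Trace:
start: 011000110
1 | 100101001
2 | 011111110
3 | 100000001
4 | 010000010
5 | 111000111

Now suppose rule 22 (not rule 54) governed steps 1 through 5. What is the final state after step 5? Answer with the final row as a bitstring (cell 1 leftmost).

(re-executing steps 1..5 under rule 22; state before step 1: 011000110)
1 | 100101001
2 | 011101110
3 | 100000001
4 | 010000010
5 | 111000111

111000111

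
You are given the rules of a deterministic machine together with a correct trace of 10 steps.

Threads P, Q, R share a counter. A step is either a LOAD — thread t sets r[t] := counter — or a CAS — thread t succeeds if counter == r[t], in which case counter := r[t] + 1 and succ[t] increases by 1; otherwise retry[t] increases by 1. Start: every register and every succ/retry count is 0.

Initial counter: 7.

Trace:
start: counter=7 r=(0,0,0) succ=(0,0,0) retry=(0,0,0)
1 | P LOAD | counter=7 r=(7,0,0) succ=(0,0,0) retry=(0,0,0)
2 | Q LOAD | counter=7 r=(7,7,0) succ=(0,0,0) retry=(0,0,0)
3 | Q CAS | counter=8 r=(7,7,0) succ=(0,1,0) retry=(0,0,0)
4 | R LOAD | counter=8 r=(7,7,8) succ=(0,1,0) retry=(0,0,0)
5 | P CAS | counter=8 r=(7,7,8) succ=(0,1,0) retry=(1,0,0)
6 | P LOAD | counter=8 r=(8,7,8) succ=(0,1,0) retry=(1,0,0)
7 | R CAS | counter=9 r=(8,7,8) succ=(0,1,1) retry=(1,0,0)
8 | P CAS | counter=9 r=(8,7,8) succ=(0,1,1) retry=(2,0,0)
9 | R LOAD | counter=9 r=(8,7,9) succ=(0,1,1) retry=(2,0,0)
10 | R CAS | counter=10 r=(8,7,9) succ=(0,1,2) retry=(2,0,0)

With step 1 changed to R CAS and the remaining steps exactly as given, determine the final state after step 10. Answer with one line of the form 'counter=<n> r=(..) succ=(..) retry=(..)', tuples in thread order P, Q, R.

(re-executing from step 1 with the substitution; state before step 1: counter=7 r=(0,0,0) succ=(0,0,0) retry=(0,0,0))
1 | R CAS | counter=7 r=(0,0,0) succ=(0,0,0) retry=(0,0,1)
2 | Q LOAD | counter=7 r=(0,7,0) succ=(0,0,0) retry=(0,0,1)
3 | Q CAS | counter=8 r=(0,7,0) succ=(0,1,0) retry=(0,0,1)
4 | R LOAD | counter=8 r=(0,7,8) succ=(0,1,0) retry=(0,0,1)
5 | P CAS | counter=8 r=(0,7,8) succ=(0,1,0) retry=(1,0,1)
6 | P LOAD | counter=8 r=(8,7,8) succ=(0,1,0) retry=(1,0,1)
7 | R CAS | counter=9 r=(8,7,8) succ=(0,1,1) retry=(1,0,1)
8 | P CAS | counter=9 r=(8,7,8) succ=(0,1,1) retry=(2,0,1)
9 | R LOAD | counter=9 r=(8,7,9) succ=(0,1,1) retry=(2,0,1)
10 | R CAS | counter=10 r=(8,7,9) succ=(0,1,2) retry=(2,0,1)

counter=10 r=(8,7,9) succ=(0,1,2) retry=(2,0,1)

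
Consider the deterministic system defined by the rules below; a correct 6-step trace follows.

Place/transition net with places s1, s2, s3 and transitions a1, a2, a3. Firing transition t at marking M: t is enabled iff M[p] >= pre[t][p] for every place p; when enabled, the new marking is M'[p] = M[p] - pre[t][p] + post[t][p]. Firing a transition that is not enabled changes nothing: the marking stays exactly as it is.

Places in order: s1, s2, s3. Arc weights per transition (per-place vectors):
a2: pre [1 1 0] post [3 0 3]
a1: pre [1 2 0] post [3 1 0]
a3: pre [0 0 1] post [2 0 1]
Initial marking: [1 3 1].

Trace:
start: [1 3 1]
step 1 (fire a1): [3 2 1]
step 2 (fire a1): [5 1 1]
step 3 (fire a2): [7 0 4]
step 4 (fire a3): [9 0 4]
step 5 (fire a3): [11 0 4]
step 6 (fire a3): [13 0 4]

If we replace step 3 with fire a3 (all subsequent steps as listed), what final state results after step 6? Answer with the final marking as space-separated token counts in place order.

(re-executing from step 3 with the substitution; state before step 3: [5 1 1])
step 3 (fire a3): [7 1 1]
step 4 (fire a3): [9 1 1]
step 5 (fire a3): [11 1 1]
step 6 (fire a3): [13 1 1]

13 1 1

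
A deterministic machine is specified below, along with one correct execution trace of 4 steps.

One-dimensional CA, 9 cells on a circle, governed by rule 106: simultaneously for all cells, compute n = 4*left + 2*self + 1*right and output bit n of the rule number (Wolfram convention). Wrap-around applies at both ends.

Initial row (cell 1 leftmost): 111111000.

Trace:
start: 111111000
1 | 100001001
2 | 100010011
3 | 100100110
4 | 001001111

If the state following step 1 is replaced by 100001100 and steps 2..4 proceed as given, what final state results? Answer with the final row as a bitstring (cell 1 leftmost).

state after step 1 := 100001100
2 | 000011101
3 | 000110110
4 | 001111110

001111110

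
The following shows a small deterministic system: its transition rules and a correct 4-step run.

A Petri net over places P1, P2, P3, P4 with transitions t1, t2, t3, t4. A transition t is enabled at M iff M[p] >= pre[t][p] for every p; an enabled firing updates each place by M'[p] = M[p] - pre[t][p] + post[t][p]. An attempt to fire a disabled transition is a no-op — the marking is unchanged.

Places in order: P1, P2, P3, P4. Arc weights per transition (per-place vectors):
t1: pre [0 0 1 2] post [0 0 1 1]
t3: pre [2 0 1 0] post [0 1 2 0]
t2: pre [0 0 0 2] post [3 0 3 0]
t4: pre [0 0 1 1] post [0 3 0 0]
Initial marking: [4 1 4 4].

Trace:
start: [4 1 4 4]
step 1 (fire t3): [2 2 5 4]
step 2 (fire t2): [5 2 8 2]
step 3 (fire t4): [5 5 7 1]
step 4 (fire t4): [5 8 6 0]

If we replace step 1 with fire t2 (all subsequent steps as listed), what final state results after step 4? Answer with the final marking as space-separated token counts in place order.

(re-executing from step 1 with the substitution; state before step 1: [4 1 4 4])
step 1 (fire t2): [7 1 7 2]
step 2 (fire t2): [10 1 10 0]
step 3 (fire t4): [10 1 10 0]
step 4 (fire t4): [10 1 10 0]

10 1 10 0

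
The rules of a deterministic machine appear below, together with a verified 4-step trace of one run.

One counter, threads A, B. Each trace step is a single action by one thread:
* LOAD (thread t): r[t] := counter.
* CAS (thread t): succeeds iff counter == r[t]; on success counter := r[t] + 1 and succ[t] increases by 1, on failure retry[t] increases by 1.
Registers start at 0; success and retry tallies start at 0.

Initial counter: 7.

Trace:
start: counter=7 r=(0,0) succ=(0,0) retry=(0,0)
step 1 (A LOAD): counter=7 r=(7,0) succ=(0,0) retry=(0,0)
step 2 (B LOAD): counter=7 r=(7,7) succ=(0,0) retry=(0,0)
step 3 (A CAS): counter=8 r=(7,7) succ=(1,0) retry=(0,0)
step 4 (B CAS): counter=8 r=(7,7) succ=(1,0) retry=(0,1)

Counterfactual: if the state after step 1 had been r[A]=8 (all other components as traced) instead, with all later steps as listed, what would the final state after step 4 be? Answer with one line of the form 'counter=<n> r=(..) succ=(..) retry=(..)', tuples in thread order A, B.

counter=8 r=(8,7) succ=(0,1) retry=(1,0)

state after step 1 := counter=7 r=(8,0) succ=(0,0) retry=(0,0)
step 2 (B LOAD): counter=7 r=(8,7) succ=(0,0) retry=(0,0)
step 3 (A CAS): counter=7 r=(8,7) succ=(0,0) retry=(1,0)
step 4 (B CAS): counter=8 r=(8,7) succ=(0,1) retry=(1,0)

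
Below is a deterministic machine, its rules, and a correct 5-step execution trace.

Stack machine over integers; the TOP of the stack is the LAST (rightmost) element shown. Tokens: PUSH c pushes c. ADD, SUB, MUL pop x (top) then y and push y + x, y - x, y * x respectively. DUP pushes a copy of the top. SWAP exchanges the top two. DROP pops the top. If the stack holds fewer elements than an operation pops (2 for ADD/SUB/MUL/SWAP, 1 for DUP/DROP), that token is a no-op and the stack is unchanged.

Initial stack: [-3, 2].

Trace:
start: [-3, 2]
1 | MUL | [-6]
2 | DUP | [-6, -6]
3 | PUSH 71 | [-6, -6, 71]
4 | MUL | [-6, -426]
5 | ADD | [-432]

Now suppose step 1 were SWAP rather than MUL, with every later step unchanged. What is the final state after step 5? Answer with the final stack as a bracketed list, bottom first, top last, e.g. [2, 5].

[2, -216]

(re-executing from step 1 with the substitution; state before step 1: [-3, 2])
1 | SWAP | [2, -3]
2 | DUP | [2, -3, -3]
3 | PUSH 71 | [2, -3, -3, 71]
4 | MUL | [2, -3, -213]
5 | ADD | [2, -216]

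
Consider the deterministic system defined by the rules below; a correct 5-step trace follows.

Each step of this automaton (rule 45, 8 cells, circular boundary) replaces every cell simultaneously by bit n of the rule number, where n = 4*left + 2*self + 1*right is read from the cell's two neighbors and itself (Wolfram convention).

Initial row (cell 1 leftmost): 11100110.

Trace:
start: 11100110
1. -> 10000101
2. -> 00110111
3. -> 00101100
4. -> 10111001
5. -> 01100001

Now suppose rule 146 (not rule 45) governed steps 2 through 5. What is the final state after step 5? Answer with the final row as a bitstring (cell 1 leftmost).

(re-executing steps 2..5 under rule 146; state before step 2: 10000101)
2. -> 01001000
3. -> 10110100
4. -> 00000011
5. -> 10000100

10000100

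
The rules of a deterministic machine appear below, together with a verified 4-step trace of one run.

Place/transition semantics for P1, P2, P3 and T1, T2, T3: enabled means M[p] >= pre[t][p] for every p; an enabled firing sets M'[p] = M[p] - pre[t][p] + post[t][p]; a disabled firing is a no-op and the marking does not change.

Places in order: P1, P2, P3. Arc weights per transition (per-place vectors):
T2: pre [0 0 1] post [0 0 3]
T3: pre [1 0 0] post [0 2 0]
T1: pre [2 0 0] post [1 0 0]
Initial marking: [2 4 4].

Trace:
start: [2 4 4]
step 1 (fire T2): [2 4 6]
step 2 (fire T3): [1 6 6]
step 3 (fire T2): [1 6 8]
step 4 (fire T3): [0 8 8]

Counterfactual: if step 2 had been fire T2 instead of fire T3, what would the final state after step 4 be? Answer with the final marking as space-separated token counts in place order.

(re-executing from step 2 with the substitution; state before step 2: [2 4 6])
step 2 (fire T2): [2 4 8]
step 3 (fire T2): [2 4 10]
step 4 (fire T3): [1 6 10]

1 6 10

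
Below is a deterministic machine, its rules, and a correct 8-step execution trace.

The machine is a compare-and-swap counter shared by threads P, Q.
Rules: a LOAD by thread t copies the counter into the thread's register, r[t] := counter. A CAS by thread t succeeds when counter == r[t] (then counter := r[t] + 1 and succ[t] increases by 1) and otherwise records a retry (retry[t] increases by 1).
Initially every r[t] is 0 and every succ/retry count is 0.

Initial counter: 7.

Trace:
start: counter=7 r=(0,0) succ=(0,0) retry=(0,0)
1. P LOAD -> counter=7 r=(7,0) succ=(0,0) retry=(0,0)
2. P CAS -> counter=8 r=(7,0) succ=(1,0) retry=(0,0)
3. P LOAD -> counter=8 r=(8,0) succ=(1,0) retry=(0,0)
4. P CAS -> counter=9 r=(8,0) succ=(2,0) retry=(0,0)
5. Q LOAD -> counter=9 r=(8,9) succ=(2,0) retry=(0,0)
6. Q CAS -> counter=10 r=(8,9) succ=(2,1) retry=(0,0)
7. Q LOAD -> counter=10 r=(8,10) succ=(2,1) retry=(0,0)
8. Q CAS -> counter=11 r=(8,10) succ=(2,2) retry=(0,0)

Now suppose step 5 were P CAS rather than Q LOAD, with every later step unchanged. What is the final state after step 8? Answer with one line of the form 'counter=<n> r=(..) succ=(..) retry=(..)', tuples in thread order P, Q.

counter=10 r=(8,9) succ=(2,1) retry=(1,1)

(re-executing from step 5 with the substitution; state before step 5: counter=9 r=(8,0) succ=(2,0) retry=(0,0))
5. P CAS -> counter=9 r=(8,0) succ=(2,0) retry=(1,0)
6. Q CAS -> counter=9 r=(8,0) succ=(2,0) retry=(1,1)
7. Q LOAD -> counter=9 r=(8,9) succ=(2,0) retry=(1,1)
8. Q CAS -> counter=10 r=(8,9) succ=(2,1) retry=(1,1)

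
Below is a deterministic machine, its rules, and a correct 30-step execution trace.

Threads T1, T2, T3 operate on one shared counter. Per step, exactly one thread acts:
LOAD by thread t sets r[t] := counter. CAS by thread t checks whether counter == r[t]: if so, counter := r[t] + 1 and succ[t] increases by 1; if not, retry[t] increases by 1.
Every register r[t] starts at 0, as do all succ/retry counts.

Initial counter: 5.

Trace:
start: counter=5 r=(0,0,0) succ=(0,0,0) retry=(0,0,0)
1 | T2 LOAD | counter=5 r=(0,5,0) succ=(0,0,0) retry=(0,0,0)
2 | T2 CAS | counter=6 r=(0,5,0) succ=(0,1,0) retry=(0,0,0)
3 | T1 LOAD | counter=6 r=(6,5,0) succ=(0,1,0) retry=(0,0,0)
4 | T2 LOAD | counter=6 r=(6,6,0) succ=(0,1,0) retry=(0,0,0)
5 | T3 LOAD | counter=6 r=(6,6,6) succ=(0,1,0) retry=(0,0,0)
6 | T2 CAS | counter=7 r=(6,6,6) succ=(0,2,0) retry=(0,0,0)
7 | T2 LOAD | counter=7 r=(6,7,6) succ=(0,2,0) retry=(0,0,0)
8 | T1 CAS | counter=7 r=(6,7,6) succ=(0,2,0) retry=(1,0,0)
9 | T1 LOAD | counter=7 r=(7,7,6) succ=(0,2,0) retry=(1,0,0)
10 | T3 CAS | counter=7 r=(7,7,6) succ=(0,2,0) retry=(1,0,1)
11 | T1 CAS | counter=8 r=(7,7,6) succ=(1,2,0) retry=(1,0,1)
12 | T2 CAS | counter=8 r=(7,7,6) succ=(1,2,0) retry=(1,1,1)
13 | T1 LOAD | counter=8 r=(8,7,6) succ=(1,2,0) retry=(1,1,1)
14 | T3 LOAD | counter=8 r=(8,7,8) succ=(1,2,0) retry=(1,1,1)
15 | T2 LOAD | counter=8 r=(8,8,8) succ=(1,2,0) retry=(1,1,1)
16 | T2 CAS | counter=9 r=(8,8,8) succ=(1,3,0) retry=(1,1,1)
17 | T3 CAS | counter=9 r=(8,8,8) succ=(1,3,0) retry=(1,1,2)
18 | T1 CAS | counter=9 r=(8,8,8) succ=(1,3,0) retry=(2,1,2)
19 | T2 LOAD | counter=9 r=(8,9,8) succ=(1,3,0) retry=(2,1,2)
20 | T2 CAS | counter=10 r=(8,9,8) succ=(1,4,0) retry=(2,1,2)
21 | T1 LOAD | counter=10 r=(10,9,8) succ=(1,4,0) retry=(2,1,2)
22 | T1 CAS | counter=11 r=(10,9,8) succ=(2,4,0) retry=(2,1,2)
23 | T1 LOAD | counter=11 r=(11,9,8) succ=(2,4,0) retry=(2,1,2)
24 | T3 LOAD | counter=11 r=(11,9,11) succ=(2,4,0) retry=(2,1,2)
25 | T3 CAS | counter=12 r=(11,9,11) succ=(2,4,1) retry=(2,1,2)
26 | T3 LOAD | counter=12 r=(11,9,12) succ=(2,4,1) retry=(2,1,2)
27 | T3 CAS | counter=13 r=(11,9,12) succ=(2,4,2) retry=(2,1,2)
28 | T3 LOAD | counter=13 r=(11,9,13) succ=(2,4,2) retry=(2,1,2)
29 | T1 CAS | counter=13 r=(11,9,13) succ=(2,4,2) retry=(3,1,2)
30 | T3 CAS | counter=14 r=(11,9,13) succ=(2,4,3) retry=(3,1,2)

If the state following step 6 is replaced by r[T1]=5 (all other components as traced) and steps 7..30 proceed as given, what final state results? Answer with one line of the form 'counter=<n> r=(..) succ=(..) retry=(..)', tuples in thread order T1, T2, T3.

state after step 6 := counter=7 r=(5,6,6) succ=(0,2,0) retry=(0,0,0)
7 | T2 LOAD | counter=7 r=(5,7,6) succ=(0,2,0) retry=(0,0,0)
8 | T1 CAS | counter=7 r=(5,7,6) succ=(0,2,0) retry=(1,0,0)
9 | T1 LOAD | counter=7 r=(7,7,6) succ=(0,2,0) retry=(1,0,0)
10 | T3 CAS | counter=7 r=(7,7,6) succ=(0,2,0) retry=(1,0,1)
11 | T1 CAS | counter=8 r=(7,7,6) succ=(1,2,0) retry=(1,0,1)
12 | T2 CAS | counter=8 r=(7,7,6) succ=(1,2,0) retry=(1,1,1)
13 | T1 LOAD | counter=8 r=(8,7,6) succ=(1,2,0) retry=(1,1,1)
14 | T3 LOAD | counter=8 r=(8,7,8) succ=(1,2,0) retry=(1,1,1)
15 | T2 LOAD | counter=8 r=(8,8,8) succ=(1,2,0) retry=(1,1,1)
16 | T2 CAS | counter=9 r=(8,8,8) succ=(1,3,0) retry=(1,1,1)
17 | T3 CAS | counter=9 r=(8,8,8) succ=(1,3,0) retry=(1,1,2)
18 | T1 CAS | counter=9 r=(8,8,8) succ=(1,3,0) retry=(2,1,2)
19 | T2 LOAD | counter=9 r=(8,9,8) succ=(1,3,0) retry=(2,1,2)
20 | T2 CAS | counter=10 r=(8,9,8) succ=(1,4,0) retry=(2,1,2)
21 | T1 LOAD | counter=10 r=(10,9,8) succ=(1,4,0) retry=(2,1,2)
22 | T1 CAS | counter=11 r=(10,9,8) succ=(2,4,0) retry=(2,1,2)
23 | T1 LOAD | counter=11 r=(11,9,8) succ=(2,4,0) retry=(2,1,2)
24 | T3 LOAD | counter=11 r=(11,9,11) succ=(2,4,0) retry=(2,1,2)
25 | T3 CAS | counter=12 r=(11,9,11) succ=(2,4,1) retry=(2,1,2)
26 | T3 LOAD | counter=12 r=(11,9,12) succ=(2,4,1) retry=(2,1,2)
27 | T3 CAS | counter=13 r=(11,9,12) succ=(2,4,2) retry=(2,1,2)
28 | T3 LOAD | counter=13 r=(11,9,13) succ=(2,4,2) retry=(2,1,2)
29 | T1 CAS | counter=13 r=(11,9,13) succ=(2,4,2) retry=(3,1,2)
30 | T3 CAS | counter=14 r=(11,9,13) succ=(2,4,3) retry=(3,1,2)

counter=14 r=(11,9,13) succ=(2,4,3) retry=(3,1,2)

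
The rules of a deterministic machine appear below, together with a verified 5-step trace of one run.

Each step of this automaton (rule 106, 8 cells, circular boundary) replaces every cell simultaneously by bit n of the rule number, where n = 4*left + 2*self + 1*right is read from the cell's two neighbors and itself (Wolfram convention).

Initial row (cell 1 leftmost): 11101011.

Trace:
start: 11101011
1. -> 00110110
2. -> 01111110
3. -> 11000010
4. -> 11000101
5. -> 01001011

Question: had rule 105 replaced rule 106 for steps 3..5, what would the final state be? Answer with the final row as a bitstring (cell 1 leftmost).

(re-executing steps 3..5 under rule 105; state before step 3: 01111110)
3. -> 01000010
4. -> 00011000
5. -> 11011011

11011011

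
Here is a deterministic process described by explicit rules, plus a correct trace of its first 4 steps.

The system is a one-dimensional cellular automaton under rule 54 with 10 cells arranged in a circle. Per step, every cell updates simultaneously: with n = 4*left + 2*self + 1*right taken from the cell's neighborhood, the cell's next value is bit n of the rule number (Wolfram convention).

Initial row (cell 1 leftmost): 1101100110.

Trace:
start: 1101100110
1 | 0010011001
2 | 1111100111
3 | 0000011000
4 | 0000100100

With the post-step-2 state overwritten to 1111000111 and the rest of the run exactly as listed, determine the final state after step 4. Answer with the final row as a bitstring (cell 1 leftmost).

0001111100

state after step 2 := 1111000111
3 | 0000101000
4 | 0001111100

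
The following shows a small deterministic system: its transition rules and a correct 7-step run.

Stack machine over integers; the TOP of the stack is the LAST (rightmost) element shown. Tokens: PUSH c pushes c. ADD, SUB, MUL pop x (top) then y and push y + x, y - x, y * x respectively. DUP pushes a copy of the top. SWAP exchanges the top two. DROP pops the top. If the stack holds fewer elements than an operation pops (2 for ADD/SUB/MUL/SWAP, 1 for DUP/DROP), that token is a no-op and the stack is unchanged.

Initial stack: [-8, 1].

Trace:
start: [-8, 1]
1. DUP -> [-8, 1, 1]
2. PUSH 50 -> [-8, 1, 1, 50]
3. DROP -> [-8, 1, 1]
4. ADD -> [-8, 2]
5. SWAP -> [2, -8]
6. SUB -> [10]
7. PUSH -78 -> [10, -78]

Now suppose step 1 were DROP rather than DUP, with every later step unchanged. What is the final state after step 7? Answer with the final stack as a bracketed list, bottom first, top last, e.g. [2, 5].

(re-executing from step 1 with the substitution; state before step 1: [-8, 1])
1. DROP -> [-8]
2. PUSH 50 -> [-8, 50]
3. DROP -> [-8]
4. ADD -> [-8]
5. SWAP -> [-8]
6. SUB -> [-8]
7. PUSH -78 -> [-8, -78]

[-8, -78]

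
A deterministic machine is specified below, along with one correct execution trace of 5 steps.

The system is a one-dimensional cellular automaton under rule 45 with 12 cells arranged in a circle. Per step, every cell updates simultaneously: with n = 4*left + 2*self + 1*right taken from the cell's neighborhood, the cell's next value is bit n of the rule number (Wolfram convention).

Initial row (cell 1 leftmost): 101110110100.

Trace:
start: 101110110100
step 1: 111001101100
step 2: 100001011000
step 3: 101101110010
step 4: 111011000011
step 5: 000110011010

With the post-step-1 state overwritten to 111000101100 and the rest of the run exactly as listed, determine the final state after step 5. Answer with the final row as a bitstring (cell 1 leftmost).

000000101110

state after step 1 := 111000101100
step 2: 100010111000
step 3: 101011100010
step 4: 111110001011
step 5: 000000101110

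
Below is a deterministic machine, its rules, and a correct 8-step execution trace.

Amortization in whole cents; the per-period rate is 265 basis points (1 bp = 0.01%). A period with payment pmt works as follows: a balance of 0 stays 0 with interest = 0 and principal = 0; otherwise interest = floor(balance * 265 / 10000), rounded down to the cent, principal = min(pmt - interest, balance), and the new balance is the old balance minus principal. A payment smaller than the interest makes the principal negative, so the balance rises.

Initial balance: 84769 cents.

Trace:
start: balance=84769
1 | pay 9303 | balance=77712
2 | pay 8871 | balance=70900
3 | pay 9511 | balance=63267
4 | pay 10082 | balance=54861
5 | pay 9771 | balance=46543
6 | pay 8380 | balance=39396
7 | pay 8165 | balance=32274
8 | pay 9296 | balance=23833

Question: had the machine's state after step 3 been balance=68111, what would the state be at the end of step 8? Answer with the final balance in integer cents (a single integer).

29353

state after step 3 := balance=68111
4 | pay 10082 | balance=59833
5 | pay 9771 | balance=51647
6 | pay 8380 | balance=44635
7 | pay 8165 | balance=37652
8 | pay 9296 | balance=29353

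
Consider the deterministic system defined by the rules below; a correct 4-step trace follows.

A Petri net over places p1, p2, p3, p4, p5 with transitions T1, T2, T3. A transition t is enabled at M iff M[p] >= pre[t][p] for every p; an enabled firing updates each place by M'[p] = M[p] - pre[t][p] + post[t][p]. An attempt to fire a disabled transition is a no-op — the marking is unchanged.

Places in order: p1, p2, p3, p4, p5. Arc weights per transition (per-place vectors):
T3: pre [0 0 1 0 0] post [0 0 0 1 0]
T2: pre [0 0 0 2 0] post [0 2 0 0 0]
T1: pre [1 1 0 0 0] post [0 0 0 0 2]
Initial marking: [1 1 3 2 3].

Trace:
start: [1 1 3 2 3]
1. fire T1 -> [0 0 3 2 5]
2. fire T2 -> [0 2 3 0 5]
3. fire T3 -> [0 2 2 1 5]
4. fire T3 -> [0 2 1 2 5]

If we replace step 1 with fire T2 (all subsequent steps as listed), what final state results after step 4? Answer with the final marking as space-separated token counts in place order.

1 3 1 2 3

(re-executing from step 1 with the substitution; state before step 1: [1 1 3 2 3])
1. fire T2 -> [1 3 3 0 3]
2. fire T2 -> [1 3 3 0 3]
3. fire T3 -> [1 3 2 1 3]
4. fire T3 -> [1 3 1 2 3]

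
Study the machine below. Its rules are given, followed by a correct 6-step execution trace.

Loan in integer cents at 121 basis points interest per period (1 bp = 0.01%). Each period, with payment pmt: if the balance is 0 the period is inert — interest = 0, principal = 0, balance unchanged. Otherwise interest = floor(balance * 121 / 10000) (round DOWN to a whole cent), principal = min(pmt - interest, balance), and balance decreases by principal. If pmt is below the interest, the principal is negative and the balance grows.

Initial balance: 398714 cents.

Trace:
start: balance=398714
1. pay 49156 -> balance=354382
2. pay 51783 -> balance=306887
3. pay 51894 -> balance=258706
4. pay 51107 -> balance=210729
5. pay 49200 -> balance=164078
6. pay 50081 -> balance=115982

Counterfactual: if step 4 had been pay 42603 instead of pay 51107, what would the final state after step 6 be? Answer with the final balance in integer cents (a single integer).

(re-executing from step 4 with the substitution; state before step 4: balance=258706)
4. pay 42603 -> balance=219233
5. pay 49200 -> balance=172685
6. pay 50081 -> balance=124693

124693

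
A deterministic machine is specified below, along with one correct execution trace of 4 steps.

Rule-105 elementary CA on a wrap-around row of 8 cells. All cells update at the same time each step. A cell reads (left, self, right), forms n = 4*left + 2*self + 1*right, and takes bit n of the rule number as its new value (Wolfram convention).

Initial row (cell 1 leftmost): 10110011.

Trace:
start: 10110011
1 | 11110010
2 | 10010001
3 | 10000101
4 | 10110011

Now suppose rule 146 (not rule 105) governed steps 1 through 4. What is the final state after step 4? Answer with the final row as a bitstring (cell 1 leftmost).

(re-executing steps 1..4 under rule 146; state before step 1: 10110011)
1 | 00001101
2 | 10010000
3 | 01101001
4 | 00000110

00000110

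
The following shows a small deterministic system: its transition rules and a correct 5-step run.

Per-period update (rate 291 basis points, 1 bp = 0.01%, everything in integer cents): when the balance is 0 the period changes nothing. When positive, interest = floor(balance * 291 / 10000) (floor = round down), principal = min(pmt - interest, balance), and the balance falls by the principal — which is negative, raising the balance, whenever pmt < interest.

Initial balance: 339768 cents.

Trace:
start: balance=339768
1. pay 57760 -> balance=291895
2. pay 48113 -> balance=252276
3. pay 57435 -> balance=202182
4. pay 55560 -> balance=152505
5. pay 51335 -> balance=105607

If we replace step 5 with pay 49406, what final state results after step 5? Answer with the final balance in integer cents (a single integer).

107536

(re-executing from step 5 with the substitution; state before step 5: balance=152505)
5. pay 49406 -> balance=107536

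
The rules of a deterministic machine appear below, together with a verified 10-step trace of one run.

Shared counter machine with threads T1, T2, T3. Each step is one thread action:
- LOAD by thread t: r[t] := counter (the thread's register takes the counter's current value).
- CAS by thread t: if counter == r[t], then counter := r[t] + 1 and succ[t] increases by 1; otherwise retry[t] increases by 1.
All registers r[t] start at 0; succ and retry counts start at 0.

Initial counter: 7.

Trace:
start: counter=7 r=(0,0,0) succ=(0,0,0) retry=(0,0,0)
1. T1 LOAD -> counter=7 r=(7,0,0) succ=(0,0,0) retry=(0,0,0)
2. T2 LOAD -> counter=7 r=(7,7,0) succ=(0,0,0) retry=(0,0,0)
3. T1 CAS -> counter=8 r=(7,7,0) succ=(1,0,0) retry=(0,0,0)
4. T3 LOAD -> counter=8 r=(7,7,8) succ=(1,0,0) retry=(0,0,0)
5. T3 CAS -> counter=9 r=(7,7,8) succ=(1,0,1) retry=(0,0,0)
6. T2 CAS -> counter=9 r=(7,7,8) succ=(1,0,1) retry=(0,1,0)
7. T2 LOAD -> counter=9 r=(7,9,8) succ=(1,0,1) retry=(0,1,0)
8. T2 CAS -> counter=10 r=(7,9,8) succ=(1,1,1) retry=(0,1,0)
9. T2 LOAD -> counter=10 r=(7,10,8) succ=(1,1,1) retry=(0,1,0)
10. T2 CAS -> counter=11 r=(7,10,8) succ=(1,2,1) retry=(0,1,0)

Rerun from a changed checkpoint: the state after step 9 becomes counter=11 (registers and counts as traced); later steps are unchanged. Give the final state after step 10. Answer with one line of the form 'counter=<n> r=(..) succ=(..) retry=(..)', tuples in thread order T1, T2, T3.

state after step 9 := counter=11 r=(7,10,8) succ=(1,1,1) retry=(0,1,0)
10. T2 CAS -> counter=11 r=(7,10,8) succ=(1,1,1) retry=(0,2,0)

counter=11 r=(7,10,8) succ=(1,1,1) retry=(0,2,0)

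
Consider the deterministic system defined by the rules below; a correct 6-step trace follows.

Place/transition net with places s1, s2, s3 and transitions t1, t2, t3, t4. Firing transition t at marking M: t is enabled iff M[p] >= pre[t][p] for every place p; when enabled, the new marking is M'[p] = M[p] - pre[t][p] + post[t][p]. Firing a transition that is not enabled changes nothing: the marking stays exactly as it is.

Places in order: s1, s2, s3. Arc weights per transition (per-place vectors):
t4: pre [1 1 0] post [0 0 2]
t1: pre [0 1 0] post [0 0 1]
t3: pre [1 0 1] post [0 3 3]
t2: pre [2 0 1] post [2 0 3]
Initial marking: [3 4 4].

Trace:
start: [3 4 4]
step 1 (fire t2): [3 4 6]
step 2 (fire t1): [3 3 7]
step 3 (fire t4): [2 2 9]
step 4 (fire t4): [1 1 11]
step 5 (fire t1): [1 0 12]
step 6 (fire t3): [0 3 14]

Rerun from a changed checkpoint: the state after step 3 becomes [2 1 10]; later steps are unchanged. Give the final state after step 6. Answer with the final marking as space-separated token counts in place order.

state after step 3 := [2 1 10]
step 4 (fire t4): [1 0 12]
step 5 (fire t1): [1 0 12]
step 6 (fire t3): [0 3 14]

0 3 14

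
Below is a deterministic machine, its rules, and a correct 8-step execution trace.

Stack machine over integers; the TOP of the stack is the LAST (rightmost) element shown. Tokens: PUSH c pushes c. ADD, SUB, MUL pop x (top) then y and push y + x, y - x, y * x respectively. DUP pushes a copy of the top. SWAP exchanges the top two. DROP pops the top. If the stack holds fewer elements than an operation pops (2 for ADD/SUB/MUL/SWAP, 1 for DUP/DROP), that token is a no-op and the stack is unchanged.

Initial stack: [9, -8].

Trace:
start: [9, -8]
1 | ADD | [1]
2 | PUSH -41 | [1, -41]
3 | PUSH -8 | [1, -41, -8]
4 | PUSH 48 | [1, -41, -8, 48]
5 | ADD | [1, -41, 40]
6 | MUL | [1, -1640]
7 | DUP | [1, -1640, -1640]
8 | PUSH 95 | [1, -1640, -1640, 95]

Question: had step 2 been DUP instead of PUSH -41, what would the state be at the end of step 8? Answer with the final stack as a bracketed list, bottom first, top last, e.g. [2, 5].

(re-executing from step 2 with the substitution; state before step 2: [1])
2 | DUP | [1, 1]
3 | PUSH -8 | [1, 1, -8]
4 | PUSH 48 | [1, 1, -8, 48]
5 | ADD | [1, 1, 40]
6 | MUL | [1, 40]
7 | DUP | [1, 40, 40]
8 | PUSH 95 | [1, 40, 40, 95]

[1, 40, 40, 95]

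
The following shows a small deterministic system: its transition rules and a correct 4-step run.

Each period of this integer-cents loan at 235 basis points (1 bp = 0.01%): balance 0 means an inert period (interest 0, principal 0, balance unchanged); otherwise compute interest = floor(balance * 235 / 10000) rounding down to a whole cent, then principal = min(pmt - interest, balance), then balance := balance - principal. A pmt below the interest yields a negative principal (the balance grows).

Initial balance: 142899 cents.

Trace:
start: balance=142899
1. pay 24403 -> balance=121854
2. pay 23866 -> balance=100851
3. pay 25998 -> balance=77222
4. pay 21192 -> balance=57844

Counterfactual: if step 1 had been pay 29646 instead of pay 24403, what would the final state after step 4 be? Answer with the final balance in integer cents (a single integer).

(re-executing from step 1 with the substitution; state before step 1: balance=142899)
1. pay 29646 -> balance=116611
2. pay 23866 -> balance=95485
3. pay 25998 -> balance=71730
4. pay 21192 -> balance=52223

52223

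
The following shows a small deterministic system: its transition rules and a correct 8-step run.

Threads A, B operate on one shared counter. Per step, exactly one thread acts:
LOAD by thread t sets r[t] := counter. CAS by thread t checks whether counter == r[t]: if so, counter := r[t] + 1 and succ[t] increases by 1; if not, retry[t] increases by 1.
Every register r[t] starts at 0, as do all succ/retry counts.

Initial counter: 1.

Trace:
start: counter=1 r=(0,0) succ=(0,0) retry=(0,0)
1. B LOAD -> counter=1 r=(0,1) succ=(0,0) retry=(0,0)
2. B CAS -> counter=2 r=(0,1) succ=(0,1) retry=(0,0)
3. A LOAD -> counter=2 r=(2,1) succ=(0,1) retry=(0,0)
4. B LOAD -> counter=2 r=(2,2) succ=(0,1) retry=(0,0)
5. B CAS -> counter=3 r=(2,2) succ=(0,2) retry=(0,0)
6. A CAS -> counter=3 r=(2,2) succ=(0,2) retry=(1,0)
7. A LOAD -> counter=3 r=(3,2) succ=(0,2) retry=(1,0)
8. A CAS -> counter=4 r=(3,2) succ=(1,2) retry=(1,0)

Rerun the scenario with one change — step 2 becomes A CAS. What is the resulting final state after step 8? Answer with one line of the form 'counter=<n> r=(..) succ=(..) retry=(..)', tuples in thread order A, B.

counter=3 r=(2,1) succ=(1,1) retry=(2,0)

(re-executing from step 2 with the substitution; state before step 2: counter=1 r=(0,1) succ=(0,0) retry=(0,0))
2. A CAS -> counter=1 r=(0,1) succ=(0,0) retry=(1,0)
3. A LOAD -> counter=1 r=(1,1) succ=(0,0) retry=(1,0)
4. B LOAD -> counter=1 r=(1,1) succ=(0,0) retry=(1,0)
5. B CAS -> counter=2 r=(1,1) succ=(0,1) retry=(1,0)
6. A CAS -> counter=2 r=(1,1) succ=(0,1) retry=(2,0)
7. A LOAD -> counter=2 r=(2,1) succ=(0,1) retry=(2,0)
8. A CAS -> counter=3 r=(2,1) succ=(1,1) retry=(2,0)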